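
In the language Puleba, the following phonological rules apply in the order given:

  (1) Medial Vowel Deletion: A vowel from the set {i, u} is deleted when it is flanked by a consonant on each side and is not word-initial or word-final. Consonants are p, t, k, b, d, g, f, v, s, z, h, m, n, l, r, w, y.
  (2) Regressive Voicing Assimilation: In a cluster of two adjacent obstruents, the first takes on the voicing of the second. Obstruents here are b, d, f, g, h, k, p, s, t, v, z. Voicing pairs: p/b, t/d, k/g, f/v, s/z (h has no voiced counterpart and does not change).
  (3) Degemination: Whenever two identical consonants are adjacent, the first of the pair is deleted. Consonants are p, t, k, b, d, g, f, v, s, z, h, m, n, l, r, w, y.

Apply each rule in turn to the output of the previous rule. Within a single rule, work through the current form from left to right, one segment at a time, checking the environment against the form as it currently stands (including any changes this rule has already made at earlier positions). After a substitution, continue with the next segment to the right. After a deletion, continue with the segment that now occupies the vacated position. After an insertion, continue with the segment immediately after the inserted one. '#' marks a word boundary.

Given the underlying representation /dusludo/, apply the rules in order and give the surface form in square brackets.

(1) Medial Vowel Deletion: [dusludo] → [dsldo]
(2) Regressive Voicing Assimilation: [dsldo] → [tsldo]
(3) Degemination: no change — [tsldo]

[tsldo]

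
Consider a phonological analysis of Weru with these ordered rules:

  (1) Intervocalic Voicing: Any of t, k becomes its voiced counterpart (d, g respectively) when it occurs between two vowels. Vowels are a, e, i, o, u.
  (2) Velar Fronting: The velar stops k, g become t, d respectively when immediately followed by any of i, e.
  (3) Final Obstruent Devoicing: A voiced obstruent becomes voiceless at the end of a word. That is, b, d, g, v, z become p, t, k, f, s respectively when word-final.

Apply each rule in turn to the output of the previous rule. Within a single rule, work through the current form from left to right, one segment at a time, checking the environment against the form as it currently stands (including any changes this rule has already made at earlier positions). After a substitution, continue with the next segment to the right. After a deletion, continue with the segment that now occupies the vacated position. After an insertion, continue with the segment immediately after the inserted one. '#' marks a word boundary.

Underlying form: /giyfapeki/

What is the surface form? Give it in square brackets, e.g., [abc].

(1) Intervocalic Voicing: [giyfapeki] → [giyfapegi]
(2) Velar Fronting: [giyfapegi] → [diyfapedi]
(3) Final Obstruent Devoicing: no change — [diyfapedi]

[diyfapedi]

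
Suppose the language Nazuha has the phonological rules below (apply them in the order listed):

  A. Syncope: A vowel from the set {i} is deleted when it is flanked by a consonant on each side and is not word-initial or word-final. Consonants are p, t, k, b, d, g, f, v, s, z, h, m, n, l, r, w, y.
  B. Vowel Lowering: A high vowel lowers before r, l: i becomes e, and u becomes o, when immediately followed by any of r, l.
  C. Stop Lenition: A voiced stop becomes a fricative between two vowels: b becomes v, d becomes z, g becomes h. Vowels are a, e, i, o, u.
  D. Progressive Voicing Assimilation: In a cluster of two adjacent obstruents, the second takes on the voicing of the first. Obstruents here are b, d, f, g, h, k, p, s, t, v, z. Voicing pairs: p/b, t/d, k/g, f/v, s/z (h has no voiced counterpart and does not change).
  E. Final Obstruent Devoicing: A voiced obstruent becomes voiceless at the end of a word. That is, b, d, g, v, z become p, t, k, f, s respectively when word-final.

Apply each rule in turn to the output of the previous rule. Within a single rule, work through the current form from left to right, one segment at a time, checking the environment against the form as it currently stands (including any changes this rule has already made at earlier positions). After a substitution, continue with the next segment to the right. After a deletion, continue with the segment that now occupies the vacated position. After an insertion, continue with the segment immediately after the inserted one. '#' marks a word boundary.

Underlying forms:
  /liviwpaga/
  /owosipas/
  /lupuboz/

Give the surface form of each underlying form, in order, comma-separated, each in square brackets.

[lvwpaha], [owospas], [lupuvos]

/liviwpaga/:
  A Syncope: [liviwpaga] → [lvwpaga]
  B Vowel Lowering: no change — [lvwpaga]
  C Stop Lenition: [lvwpaga] → [lvwpaha]
  D Progressive Voicing Assimilation: no change — [lvwpaha]
  E Final Obstruent Devoicing: no change — [lvwpaha]
/owosipas/:
  A Syncope: [owosipas] → [owospas]
  B Vowel Lowering: no change — [owospas]
  C Stop Lenition: no change — [owospas]
  D Progressive Voicing Assimilation: no change — [owospas]
  E Final Obstruent Devoicing: no change — [owospas]
/lupuboz/:
  A Syncope: no change — [lupuboz]
  B Vowel Lowering: no change — [lupuboz]
  C Stop Lenition: [lupuboz] → [lupuvoz]
  D Progressive Voicing Assimilation: no change — [lupuvoz]
  E Final Obstruent Devoicing: [lupuvoz] → [lupuvos]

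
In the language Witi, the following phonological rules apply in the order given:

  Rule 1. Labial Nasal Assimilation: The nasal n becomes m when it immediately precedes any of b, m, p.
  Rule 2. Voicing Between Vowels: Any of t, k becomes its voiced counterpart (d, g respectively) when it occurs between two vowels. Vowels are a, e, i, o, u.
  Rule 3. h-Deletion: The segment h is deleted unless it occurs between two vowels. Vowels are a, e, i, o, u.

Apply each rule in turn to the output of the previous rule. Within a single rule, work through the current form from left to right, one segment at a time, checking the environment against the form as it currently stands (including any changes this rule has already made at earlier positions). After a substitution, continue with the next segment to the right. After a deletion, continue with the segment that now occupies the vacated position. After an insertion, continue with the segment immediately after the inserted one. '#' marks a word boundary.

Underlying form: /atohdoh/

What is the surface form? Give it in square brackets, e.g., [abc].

[adodo]

Rule 1 Labial Nasal Assimilation: no change — [atohdoh]
Rule 2 Voicing Between Vowels: [atohdoh] → [adohdoh]
Rule 3 h-Deletion: [adohdoh] → [adodo]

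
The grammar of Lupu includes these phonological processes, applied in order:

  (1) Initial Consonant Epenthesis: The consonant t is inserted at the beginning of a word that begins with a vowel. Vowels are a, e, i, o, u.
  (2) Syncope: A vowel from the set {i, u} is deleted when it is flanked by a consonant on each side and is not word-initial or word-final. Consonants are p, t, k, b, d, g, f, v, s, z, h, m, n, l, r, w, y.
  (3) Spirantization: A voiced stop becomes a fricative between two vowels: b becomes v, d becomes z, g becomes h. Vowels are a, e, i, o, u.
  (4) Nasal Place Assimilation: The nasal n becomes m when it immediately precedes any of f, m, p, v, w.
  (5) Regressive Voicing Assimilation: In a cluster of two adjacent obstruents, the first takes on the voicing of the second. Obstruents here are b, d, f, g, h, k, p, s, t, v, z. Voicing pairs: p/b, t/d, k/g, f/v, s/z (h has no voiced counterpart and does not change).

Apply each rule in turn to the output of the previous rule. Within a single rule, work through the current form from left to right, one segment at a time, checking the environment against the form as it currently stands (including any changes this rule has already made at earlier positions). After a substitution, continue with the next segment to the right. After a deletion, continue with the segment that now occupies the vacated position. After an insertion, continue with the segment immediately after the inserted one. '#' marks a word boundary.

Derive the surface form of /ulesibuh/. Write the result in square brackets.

(1) Initial Consonant Epenthesis: [ulesibuh] → [tulesibuh]
(2) Syncope: [tulesibuh] → [tlesbh]
(3) Spirantization: no change — [tlesbh]
(4) Nasal Place Assimilation: no change — [tlesbh]
(5) Regressive Voicing Assimilation: [tlesbh] → [tlezph]

[tlezph]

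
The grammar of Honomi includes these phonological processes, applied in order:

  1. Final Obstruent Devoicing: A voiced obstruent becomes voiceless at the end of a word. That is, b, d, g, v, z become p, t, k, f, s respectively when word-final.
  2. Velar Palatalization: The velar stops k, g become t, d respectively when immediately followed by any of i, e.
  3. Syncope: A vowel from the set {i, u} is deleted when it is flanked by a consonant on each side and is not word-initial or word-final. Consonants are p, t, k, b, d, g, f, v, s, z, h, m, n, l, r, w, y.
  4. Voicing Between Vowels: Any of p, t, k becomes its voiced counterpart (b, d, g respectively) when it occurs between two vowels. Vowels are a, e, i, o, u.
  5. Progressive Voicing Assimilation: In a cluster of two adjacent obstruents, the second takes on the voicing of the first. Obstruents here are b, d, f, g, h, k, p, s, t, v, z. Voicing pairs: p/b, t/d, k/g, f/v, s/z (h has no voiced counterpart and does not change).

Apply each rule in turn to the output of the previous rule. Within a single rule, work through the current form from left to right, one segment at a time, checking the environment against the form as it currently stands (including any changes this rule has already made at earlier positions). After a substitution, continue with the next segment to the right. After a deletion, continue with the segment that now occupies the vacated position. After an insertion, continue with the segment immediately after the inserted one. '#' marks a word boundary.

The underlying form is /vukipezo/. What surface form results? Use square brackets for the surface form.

1 Final Obstruent Devoicing: no change — [vukipezo]
2 Velar Palatalization: [vukipezo] → [vutipezo]
3 Syncope: [vutipezo] → [vtpezo]
4 Voicing Between Vowels: no change — [vtpezo]
5 Progressive Voicing Assimilation: [vtpezo] → [vdbezo]

[vdbezo]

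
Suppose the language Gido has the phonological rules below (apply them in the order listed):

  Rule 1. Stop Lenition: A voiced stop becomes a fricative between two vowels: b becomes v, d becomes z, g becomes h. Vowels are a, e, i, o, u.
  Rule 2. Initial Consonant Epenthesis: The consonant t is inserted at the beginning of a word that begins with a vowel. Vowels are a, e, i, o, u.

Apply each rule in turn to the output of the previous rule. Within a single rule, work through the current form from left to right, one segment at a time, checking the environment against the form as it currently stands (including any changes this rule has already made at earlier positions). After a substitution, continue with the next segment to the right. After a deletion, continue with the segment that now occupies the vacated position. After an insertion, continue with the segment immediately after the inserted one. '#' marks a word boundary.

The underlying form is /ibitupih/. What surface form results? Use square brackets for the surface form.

Rule 1 Stop Lenition: [ibitupih] → [ivitupih]
Rule 2 Initial Consonant Epenthesis: [ivitupih] → [tivitupih]

[tivitupih]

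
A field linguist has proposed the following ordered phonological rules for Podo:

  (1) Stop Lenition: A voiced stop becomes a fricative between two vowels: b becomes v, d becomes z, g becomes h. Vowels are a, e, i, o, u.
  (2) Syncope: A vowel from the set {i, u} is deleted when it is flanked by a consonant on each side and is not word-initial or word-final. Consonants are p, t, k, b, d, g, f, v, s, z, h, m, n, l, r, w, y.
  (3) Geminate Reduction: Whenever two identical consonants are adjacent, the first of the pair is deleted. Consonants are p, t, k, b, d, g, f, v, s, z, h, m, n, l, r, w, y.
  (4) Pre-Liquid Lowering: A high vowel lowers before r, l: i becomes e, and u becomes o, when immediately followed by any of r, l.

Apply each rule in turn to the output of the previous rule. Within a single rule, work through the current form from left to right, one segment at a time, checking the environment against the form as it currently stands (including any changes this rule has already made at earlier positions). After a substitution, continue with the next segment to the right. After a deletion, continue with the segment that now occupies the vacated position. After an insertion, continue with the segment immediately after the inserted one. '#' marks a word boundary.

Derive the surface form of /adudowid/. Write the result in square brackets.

(1) Stop Lenition: [adudowid] → [azuzowid]
(2) Syncope: [azuzowid] → [azzowd]
(3) Geminate Reduction: [azzowd] → [azowd]
(4) Pre-Liquid Lowering: no change — [azowd]

[azowd]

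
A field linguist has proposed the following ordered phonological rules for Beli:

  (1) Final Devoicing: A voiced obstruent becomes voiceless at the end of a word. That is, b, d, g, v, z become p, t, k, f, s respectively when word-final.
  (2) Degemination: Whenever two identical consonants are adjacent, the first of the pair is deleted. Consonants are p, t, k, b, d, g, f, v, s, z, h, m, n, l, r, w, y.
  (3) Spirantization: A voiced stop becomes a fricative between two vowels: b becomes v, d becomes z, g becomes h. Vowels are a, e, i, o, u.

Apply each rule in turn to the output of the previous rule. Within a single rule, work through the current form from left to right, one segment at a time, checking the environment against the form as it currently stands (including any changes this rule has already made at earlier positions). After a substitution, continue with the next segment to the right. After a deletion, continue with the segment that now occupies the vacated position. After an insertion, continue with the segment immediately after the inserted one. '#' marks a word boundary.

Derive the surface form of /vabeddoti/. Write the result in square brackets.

(1) Final Devoicing: no change — [vabeddoti]
(2) Degemination: [vabeddoti] → [vabedoti]
(3) Spirantization: [vabedoti] → [vavezoti]

[vavezoti]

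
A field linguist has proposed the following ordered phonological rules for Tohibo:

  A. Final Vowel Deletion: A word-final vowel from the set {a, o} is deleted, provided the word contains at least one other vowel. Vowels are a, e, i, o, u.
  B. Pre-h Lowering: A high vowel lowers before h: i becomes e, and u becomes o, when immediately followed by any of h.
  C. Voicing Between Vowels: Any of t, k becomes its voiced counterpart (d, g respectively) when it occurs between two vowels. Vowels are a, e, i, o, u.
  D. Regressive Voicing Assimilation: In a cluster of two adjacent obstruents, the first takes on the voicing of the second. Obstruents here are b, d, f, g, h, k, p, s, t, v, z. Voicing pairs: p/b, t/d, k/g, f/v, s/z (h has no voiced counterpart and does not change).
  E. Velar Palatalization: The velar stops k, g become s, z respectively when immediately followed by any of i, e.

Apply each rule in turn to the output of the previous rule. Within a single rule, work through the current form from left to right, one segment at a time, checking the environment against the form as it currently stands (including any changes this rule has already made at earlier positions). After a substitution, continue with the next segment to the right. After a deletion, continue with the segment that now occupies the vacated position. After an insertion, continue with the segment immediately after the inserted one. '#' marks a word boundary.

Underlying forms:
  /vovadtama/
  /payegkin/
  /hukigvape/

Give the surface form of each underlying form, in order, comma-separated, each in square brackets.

/vovadtama/:
  A Final Vowel Deletion: [vovadtama] → [vovadtam]
  B Pre-h Lowering: no change — [vovadtam]
  C Voicing Between Vowels: no change — [vovadtam]
  D Regressive Voicing Assimilation: [vovadtam] → [vovattam]
  E Velar Palatalization: no change — [vovattam]
/payegkin/:
  A Final Vowel Deletion: no change — [payegkin]
  B Pre-h Lowering: no change — [payegkin]
  C Voicing Between Vowels: no change — [payegkin]
  D Regressive Voicing Assimilation: [payegkin] → [payekkin]
  E Velar Palatalization: [payekkin] → [payeksin]
/hukigvape/:
  A Final Vowel Deletion: no change — [hukigvape]
  B Pre-h Lowering: no change — [hukigvape]
  C Voicing Between Vowels: [hukigvape] → [hugigvape]
  D Regressive Voicing Assimilation: no change — [hugigvape]
  E Velar Palatalization: [hugigvape] → [huzigvape]

[vovattam], [payeksin], [huzigvape]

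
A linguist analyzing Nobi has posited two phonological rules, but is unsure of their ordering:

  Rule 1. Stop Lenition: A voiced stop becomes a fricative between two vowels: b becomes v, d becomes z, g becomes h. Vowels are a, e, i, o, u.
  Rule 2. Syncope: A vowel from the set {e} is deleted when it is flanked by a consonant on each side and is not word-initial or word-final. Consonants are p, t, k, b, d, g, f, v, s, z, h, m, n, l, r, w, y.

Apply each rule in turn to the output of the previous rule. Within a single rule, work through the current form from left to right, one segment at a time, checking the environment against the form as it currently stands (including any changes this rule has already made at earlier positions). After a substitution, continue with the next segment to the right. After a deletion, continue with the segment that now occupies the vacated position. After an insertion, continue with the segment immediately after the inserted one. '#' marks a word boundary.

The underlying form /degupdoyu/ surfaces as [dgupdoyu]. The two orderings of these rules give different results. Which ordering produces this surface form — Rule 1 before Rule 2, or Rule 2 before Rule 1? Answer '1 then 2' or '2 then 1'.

2 then 1

Order 1 then 2:
  1 Stop Lenition: [degupdoyu] → [dehupdoyu]
  2 Syncope: [dehupdoyu] → [dhupdoyu]
  result: [dhupdoyu]
Order 2 then 1:
  2 Syncope: [degupdoyu] → [dgupdoyu]
  1 Stop Lenition: no change — [dgupdoyu]
  result: [dgupdoyu]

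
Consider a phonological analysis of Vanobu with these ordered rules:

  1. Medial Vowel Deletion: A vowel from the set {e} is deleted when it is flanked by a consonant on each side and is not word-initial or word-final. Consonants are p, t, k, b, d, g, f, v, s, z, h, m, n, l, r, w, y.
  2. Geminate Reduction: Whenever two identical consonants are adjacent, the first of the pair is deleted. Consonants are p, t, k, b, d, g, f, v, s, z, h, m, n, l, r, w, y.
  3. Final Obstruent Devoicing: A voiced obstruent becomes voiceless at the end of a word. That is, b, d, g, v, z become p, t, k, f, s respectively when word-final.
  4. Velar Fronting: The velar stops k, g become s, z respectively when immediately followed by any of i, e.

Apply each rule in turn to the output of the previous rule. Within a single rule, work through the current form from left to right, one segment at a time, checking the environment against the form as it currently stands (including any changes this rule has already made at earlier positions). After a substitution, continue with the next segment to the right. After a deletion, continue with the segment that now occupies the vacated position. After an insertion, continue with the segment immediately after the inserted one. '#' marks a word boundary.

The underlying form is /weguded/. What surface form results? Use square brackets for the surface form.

[wgut]

1 Medial Vowel Deletion: [weguded] → [wgudd]
2 Geminate Reduction: [wgudd] → [wgud]
3 Final Obstruent Devoicing: [wgud] → [wgut]
4 Velar Fronting: no change — [wgut]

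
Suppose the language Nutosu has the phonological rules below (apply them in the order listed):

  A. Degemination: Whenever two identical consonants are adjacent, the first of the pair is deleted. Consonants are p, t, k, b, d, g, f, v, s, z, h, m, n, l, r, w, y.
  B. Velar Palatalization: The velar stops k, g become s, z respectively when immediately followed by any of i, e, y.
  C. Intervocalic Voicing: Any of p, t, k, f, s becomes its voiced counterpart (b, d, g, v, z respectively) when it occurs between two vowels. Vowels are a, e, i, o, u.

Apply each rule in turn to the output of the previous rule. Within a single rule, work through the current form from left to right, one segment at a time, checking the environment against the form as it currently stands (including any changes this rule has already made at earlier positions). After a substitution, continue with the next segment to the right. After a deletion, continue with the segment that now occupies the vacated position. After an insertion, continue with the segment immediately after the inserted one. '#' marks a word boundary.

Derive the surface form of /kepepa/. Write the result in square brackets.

[sebeba]

A Degemination: no change — [kepepa]
B Velar Palatalization: [kepepa] → [sepepa]
C Intervocalic Voicing: [sepepa] → [sebeba]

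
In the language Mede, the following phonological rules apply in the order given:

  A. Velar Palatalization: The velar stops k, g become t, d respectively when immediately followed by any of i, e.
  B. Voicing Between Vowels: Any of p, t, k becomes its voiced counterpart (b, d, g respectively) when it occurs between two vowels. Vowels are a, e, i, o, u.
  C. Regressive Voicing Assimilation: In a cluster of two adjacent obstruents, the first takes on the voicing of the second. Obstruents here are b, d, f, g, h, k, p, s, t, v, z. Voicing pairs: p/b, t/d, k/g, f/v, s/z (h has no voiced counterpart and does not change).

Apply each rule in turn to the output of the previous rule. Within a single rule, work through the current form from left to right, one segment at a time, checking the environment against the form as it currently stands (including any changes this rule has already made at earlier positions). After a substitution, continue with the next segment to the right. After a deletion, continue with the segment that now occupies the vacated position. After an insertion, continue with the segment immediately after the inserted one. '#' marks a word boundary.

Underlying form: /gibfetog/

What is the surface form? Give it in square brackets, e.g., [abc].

[dipfedog]

A Velar Palatalization: [gibfetog] → [dibfetog]
B Voicing Between Vowels: [dibfetog] → [dibfedog]
C Regressive Voicing Assimilation: [dibfedog] → [dipfedog]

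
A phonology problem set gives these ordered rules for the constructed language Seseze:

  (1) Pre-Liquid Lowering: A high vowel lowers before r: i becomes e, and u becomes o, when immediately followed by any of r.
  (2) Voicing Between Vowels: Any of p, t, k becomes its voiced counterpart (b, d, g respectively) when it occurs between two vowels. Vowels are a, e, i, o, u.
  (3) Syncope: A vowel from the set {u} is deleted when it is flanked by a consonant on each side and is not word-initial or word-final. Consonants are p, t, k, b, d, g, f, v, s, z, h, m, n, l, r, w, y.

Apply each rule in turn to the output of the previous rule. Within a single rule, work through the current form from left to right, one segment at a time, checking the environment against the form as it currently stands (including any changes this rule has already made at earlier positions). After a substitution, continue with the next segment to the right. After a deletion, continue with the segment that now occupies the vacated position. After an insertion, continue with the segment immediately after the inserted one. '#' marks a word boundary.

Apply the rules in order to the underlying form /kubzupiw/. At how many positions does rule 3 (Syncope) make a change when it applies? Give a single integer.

(1) Pre-Liquid Lowering: no change — [kubzupiw]
(2) Voicing Between Vowels: [kubzupiw] → [kubzubiw]
(3) Syncope: [kubzubiw] → [kbzbiw]
Rule 3 changed 2 position(s).

2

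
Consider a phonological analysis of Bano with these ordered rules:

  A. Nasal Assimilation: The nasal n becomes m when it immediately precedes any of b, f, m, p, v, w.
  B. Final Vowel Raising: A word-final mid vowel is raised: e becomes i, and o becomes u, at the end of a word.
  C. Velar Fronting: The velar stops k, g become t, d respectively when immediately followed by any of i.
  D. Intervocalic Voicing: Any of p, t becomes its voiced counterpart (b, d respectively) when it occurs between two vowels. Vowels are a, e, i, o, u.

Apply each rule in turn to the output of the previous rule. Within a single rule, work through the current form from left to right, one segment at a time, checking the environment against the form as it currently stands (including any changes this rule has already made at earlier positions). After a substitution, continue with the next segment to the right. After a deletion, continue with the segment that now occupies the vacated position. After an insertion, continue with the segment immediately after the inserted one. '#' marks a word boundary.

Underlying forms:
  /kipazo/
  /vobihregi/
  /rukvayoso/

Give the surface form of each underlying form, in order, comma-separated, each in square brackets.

[tibazu], [vobihredi], [rukvayosu]

/kipazo/:
  A Nasal Assimilation: no change — [kipazo]
  B Final Vowel Raising: [kipazo] → [kipazu]
  C Velar Fronting: [kipazu] → [tipazu]
  D Intervocalic Voicing: [tipazu] → [tibazu]
/vobihregi/:
  A Nasal Assimilation: no change — [vobihregi]
  B Final Vowel Raising: no change — [vobihregi]
  C Velar Fronting: [vobihregi] → [vobihredi]
  D Intervocalic Voicing: no change — [vobihredi]
/rukvayoso/:
  A Nasal Assimilation: no change — [rukvayoso]
  B Final Vowel Raising: [rukvayoso] → [rukvayosu]
  C Velar Fronting: no change — [rukvayosu]
  D Intervocalic Voicing: no change — [rukvayosu]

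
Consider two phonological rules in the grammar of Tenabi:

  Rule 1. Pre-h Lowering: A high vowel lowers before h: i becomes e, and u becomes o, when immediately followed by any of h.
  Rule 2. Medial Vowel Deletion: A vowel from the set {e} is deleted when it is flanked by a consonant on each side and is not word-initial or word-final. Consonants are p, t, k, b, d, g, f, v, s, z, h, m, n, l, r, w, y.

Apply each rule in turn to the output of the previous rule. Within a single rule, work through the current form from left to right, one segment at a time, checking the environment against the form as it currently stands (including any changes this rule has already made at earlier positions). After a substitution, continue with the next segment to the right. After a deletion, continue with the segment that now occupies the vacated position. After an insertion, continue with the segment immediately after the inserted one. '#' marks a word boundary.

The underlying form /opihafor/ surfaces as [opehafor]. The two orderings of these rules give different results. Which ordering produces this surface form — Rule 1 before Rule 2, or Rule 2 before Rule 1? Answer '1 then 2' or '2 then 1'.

2 then 1

Order 1 then 2:
  1 Pre-h Lowering: [opihafor] → [opehafor]
  2 Medial Vowel Deletion: [opehafor] → [ophafor]
  result: [ophafor]
Order 2 then 1:
  2 Medial Vowel Deletion: no change — [opihafor]
  1 Pre-h Lowering: [opihafor] → [opehafor]
  result: [opehafor]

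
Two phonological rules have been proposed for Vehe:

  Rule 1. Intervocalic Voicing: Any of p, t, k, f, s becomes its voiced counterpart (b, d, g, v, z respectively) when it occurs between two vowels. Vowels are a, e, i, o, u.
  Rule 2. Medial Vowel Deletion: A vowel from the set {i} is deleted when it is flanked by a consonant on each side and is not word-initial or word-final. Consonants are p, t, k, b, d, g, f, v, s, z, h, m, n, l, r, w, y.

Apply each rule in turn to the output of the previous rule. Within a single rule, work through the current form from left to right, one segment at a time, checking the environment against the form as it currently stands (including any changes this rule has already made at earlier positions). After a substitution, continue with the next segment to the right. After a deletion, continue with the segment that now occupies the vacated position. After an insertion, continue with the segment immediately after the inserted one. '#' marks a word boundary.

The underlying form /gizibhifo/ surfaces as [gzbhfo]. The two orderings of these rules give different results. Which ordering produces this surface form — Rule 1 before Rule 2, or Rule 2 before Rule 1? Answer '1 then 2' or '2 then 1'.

2 then 1

Order 1 then 2:
  1 Intervocalic Voicing: [gizibhifo] → [gizibhivo]
  2 Medial Vowel Deletion: [gizibhivo] → [gzbhvo]
  result: [gzbhvo]
Order 2 then 1:
  2 Medial Vowel Deletion: [gizibhifo] → [gzbhfo]
  1 Intervocalic Voicing: no change — [gzbhfo]
  result: [gzbhfo]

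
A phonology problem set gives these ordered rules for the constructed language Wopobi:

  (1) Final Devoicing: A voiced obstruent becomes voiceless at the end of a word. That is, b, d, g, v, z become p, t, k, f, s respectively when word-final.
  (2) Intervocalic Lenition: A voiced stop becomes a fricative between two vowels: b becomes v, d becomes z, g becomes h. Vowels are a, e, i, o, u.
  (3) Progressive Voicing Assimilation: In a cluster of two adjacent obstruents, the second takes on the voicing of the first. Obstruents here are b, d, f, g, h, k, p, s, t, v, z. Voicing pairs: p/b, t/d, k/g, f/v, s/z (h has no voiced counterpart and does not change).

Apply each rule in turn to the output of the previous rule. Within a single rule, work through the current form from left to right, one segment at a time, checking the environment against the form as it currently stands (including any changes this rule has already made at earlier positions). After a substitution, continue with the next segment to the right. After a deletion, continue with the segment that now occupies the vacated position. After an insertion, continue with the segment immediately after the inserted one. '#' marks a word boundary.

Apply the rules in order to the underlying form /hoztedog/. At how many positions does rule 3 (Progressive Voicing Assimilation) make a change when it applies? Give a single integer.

(1) Final Devoicing: [hoztedog] → [hoztedok]
(2) Intervocalic Lenition: [hoztedok] → [hoztezok]
(3) Progressive Voicing Assimilation: [hoztezok] → [hozdezok]
Rule 3 changed 1 position(s).

1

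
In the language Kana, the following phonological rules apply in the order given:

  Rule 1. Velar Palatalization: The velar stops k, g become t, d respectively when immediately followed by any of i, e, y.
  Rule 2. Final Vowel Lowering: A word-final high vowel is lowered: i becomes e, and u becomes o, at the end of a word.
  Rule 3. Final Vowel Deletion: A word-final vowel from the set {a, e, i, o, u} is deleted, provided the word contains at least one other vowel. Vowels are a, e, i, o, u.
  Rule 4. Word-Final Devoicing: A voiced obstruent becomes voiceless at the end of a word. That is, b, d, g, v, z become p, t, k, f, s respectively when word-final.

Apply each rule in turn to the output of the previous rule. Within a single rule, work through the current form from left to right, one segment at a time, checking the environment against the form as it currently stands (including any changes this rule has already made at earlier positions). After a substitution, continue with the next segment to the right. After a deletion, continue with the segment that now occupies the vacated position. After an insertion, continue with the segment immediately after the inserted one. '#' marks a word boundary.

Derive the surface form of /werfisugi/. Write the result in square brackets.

[werfisut]

Rule 1 Velar Palatalization: [werfisugi] → [werfisudi]
Rule 2 Final Vowel Lowering: [werfisudi] → [werfisude]
Rule 3 Final Vowel Deletion: [werfisude] → [werfisud]
Rule 4 Word-Final Devoicing: [werfisud] → [werfisut]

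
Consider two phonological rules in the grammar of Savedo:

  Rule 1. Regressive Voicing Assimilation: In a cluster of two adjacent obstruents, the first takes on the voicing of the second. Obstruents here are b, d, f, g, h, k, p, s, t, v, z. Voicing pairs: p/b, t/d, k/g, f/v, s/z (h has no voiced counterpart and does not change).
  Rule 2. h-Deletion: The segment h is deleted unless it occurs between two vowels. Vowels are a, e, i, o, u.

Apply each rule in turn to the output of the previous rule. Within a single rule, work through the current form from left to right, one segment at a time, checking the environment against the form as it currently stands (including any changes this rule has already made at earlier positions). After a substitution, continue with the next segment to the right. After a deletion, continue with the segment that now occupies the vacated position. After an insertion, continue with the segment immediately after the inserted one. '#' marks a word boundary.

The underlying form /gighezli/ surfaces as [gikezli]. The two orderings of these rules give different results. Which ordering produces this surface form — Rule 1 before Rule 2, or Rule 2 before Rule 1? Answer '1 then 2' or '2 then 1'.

Order 1 then 2:
  1 Regressive Voicing Assimilation: [gighezli] → [gikhezli]
  2 h-Deletion: [gikhezli] → [gikezli]
  result: [gikezli]
Order 2 then 1:
  2 h-Deletion: [gighezli] → [gigezli]
  1 Regressive Voicing Assimilation: no change — [gigezli]
  result: [gigezli]

1 then 2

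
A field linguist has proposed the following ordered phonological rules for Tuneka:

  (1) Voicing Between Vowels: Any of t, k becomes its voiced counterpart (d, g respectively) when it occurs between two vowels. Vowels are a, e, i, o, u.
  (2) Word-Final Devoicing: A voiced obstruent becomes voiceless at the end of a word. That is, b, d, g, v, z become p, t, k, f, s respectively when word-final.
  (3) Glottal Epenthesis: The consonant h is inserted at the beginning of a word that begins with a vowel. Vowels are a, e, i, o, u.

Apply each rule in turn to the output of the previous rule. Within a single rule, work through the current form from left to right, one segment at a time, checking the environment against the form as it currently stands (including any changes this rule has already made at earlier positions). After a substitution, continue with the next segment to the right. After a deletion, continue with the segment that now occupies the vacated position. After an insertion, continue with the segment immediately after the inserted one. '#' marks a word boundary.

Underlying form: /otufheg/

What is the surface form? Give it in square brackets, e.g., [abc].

(1) Voicing Between Vowels: [otufheg] → [odufheg]
(2) Word-Final Devoicing: [odufheg] → [odufhek]
(3) Glottal Epenthesis: [odufhek] → [hodufhek]

[hodufhek]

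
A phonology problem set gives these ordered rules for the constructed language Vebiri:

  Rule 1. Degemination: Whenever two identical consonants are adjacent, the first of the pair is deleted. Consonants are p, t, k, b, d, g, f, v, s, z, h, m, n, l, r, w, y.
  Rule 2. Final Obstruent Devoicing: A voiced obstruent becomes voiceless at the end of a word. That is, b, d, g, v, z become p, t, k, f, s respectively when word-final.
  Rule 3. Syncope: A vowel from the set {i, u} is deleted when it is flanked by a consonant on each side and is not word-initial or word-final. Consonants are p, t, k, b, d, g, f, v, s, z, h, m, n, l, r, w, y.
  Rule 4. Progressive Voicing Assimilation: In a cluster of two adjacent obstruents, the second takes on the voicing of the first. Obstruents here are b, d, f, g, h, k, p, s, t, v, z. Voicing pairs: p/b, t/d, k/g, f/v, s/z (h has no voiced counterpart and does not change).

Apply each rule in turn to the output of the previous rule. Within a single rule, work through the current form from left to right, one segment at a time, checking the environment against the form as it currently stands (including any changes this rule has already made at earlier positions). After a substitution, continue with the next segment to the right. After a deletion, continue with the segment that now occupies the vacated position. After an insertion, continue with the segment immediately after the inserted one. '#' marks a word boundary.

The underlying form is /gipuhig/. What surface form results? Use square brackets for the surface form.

Rule 1 Degemination: no change — [gipuhig]
Rule 2 Final Obstruent Devoicing: [gipuhig] → [gipuhik]
Rule 3 Syncope: [gipuhik] → [gphk]
Rule 4 Progressive Voicing Assimilation: [gphk] → [gbhk]

[gbhk]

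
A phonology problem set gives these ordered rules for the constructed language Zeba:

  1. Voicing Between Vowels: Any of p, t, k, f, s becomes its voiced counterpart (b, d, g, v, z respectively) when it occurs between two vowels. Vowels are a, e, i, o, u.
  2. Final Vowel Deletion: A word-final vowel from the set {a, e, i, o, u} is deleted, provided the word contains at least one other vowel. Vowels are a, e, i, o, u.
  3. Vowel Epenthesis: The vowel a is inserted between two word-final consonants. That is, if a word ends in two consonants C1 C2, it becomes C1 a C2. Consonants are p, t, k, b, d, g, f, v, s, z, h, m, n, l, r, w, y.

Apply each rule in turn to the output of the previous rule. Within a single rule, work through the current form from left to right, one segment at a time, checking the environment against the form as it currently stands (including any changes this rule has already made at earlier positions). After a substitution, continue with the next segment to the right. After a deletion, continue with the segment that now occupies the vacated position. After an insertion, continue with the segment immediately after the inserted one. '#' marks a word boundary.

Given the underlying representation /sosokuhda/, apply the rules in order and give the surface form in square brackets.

[sozoguhad]

1 Voicing Between Vowels: [sosokuhda] → [sozoguhda]
2 Final Vowel Deletion: [sozoguhda] → [sozoguhd]
3 Vowel Epenthesis: [sozoguhd] → [sozoguhad]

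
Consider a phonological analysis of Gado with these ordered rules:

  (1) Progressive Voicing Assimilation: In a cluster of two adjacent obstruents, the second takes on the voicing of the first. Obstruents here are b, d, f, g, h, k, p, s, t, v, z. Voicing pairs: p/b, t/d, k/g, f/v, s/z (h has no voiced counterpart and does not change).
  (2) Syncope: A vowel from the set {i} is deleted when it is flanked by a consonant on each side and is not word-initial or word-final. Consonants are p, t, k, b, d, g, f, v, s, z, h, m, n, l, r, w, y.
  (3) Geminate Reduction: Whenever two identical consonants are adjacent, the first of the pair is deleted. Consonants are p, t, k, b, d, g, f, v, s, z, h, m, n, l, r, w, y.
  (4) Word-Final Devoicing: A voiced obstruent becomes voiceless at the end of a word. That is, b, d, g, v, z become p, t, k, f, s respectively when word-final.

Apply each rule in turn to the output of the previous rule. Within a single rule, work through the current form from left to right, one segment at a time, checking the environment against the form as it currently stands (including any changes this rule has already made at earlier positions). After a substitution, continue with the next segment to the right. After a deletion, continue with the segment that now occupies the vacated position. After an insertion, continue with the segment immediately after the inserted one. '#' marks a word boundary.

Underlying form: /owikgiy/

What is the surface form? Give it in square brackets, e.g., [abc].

(1) Progressive Voicing Assimilation: [owikgiy] → [owikkiy]
(2) Syncope: [owikkiy] → [owkky]
(3) Geminate Reduction: [owkky] → [owky]
(4) Word-Final Devoicing: no change — [owky]

[owky]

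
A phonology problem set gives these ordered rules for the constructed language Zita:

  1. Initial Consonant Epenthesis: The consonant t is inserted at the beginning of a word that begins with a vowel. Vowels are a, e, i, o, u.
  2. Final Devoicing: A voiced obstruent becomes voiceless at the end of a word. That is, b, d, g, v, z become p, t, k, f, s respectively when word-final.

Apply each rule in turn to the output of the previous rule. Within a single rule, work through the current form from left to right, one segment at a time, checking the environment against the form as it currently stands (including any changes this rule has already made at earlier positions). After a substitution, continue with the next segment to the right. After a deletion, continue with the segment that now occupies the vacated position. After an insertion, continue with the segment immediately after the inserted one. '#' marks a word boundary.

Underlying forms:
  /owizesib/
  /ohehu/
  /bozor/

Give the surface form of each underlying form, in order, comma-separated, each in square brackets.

[towizesip], [tohehu], [bozor]

/owizesib/:
  1 Initial Consonant Epenthesis: [owizesib] → [towizesib]
  2 Final Devoicing: [towizesib] → [towizesip]
/ohehu/:
  1 Initial Consonant Epenthesis: [ohehu] → [tohehu]
  2 Final Devoicing: no change — [tohehu]
/bozor/:
  1 Initial Consonant Epenthesis: no change — [bozor]
  2 Final Devoicing: no change — [bozor]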